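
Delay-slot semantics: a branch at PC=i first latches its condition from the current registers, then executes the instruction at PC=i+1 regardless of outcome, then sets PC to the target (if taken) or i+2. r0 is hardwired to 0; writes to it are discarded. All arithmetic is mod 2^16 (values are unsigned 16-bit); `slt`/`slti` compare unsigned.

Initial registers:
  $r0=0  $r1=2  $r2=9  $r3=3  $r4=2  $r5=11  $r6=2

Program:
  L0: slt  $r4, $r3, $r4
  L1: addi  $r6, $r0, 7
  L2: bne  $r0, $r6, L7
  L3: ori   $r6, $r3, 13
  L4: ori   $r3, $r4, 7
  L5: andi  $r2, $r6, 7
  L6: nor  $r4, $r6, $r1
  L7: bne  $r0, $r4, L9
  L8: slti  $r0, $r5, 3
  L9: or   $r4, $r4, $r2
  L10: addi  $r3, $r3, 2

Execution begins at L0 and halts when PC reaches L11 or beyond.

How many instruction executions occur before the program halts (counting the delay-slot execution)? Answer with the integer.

[0] slt  $r4, $r3, $r4  →  {$r0:0, $r1:2, $r2:9, $r3:3, $r4:0, $r5:11, $r6:2}
[1] addi  $r6, $r0, 7  →  {$r0:0, $r1:2, $r2:9, $r3:3, $r4:0, $r5:11, $r6:7}
[2] bne  $r0, $r6, L7  →  {$r0:0, $r1:2, $r2:9, $r3:3, $r4:0, $r5:11, $r6:7}  ⟨branch taken⟩
[3] ori   $r6, $r3, 13  →  {$r0:0, $r1:2, $r2:9, $r3:3, $r4:0, $r5:11, $r6:15}
[7] bne  $r0, $r4, L9  →  {$r0:0, $r1:2, $r2:9, $r3:3, $r4:0, $r5:11, $r6:15}  ⟨branch fallthrough⟩
[8] slti  $r0, $r5, 3  →  {$r0:0, $r1:2, $r2:9, $r3:3, $r4:0, $r5:11, $r6:15}
[9] or   $r4, $r4, $r2  →  {$r0:0, $r1:2, $r2:9, $r3:3, $r4:9, $r5:11, $r6:15}
[10] addi  $r3, $r3, 2  →  {$r0:0, $r1:2, $r2:9, $r3:5, $r4:9, $r5:11, $r6:15}

8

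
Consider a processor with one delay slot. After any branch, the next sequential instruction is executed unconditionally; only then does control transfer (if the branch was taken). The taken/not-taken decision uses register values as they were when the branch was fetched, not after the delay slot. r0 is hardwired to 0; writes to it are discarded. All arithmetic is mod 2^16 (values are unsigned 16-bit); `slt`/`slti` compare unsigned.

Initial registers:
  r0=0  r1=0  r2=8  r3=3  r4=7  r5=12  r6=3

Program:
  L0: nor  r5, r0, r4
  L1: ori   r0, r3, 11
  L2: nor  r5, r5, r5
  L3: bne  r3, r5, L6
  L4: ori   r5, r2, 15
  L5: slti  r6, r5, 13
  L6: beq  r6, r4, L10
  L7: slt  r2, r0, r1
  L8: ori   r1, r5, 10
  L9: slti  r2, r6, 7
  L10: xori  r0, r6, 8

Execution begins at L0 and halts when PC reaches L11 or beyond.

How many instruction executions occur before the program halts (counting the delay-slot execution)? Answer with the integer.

PC=0  nor  r5, r0, r4        | r0=0 r1=0 r2=8 r3=3 r4=7 r5=65528 r6=3
PC=1  ori   r0, r3, 11       | r0=0 r1=0 r2=8 r3=3 r4=7 r5=65528 r6=3
PC=2  nor  r5, r5, r5        | r0=0 r1=0 r2=8 r3=3 r4=7 r5=7 r6=3
PC=3  bne  r3, r5, L6        | r0=0 r1=0 r2=8 r3=3 r4=7 r5=7 r6=3  [TAKEN]
PC=4  ori   r5, r2, 15       | r0=0 r1=0 r2=8 r3=3 r4=7 r5=15 r6=3
PC=6  beq  r6, r4, L10       | r0=0 r1=0 r2=8 r3=3 r4=7 r5=15 r6=3  [not taken]
PC=7  slt  r2, r0, r1        | r0=0 r1=0 r2=0 r3=3 r4=7 r5=15 r6=3
PC=8  ori   r1, r5, 10       | r0=0 r1=15 r2=0 r3=3 r4=7 r5=15 r6=3
PC=9  slti  r2, r6, 7        | r0=0 r1=15 r2=1 r3=3 r4=7 r5=15 r6=3
PC=10 xori  r0, r6, 8        | r0=0 r1=15 r2=1 r3=3 r4=7 r5=15 r6=3

10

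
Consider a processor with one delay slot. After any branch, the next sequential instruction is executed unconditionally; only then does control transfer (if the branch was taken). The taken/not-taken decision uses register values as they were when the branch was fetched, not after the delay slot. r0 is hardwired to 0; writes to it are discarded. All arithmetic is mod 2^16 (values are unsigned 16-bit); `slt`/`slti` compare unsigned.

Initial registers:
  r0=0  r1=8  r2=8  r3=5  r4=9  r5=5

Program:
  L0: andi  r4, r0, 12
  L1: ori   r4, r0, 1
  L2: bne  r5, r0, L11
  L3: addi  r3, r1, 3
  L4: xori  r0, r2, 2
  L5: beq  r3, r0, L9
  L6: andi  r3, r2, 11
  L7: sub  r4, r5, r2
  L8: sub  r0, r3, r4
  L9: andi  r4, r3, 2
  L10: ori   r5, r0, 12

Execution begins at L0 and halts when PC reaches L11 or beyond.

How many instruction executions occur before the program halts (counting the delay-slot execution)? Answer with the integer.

4

[0] andi  r4, r0, 12  →  {r0:0, r1:8, r2:8, r3:5, r4:0, r5:5}
[1] ori   r4, r0, 1  →  {r0:0, r1:8, r2:8, r3:5, r4:1, r5:5}
[2] bne  r5, r0, L11  →  {r0:0, r1:8, r2:8, r3:5, r4:1, r5:5}  ⟨branch taken⟩
[3] addi  r3, r1, 3  →  {r0:0, r1:8, r2:8, r3:11, r4:1, r5:5}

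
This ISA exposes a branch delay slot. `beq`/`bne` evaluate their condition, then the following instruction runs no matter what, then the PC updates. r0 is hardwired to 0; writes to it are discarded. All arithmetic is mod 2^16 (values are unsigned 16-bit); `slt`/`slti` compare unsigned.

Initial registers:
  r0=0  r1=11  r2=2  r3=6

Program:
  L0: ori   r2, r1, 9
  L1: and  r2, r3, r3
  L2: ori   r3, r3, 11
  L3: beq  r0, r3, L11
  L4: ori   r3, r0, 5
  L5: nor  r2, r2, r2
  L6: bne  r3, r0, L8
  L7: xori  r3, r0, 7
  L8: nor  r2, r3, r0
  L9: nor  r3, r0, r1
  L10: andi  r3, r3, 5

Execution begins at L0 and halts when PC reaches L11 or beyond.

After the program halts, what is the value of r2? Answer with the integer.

#0 ori   r2, r1, 9 ; 0/11/11/6
#1 and  r2, r3, r3 ; 0/11/6/6
#2 ori   r3, r3, 11 ; 0/11/6/15
#3 beq  r0, r3, L11 ; 0/11/6/15 ; →fallthru
#4 ori   r3, r0, 5 ; 0/11/6/5
#5 nor  r2, r2, r2 ; 0/11/65529/5
#6 bne  r3, r0, L8 ; 0/11/65529/5 ; →target
#7 xori  r3, r0, 7 ; 0/11/65529/7
#8 nor  r2, r3, r0 ; 0/11/65528/7
#9 nor  r3, r0, r1 ; 0/11/65528/65524
#10 andi  r3, r3, 5 ; 0/11/65528/4

65528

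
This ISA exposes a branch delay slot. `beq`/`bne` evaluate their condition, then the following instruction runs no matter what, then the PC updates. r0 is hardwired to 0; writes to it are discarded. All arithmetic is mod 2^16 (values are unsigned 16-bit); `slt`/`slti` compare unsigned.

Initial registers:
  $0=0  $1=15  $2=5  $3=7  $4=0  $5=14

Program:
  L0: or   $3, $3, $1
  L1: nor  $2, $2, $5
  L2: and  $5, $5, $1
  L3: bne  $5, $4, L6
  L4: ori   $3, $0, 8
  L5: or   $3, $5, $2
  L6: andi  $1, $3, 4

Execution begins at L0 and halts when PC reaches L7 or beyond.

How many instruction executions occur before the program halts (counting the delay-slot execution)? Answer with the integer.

PC=0  or   $3, $3, $1        | $0=0 $1=15 $2=5 $3=15 $4=0 $5=14
PC=1  nor  $2, $2, $5        | $0=0 $1=15 $2=65520 $3=15 $4=0 $5=14
PC=2  and  $5, $5, $1        | $0=0 $1=15 $2=65520 $3=15 $4=0 $5=14
PC=3  bne  $5, $4, L6        | $0=0 $1=15 $2=65520 $3=15 $4=0 $5=14  [TAKEN]
PC=4  ori   $3, $0, 8        | $0=0 $1=15 $2=65520 $3=8 $4=0 $5=14
PC=6  andi  $1, $3, 4        | $0=0 $1=0 $2=65520 $3=8 $4=0 $5=14

6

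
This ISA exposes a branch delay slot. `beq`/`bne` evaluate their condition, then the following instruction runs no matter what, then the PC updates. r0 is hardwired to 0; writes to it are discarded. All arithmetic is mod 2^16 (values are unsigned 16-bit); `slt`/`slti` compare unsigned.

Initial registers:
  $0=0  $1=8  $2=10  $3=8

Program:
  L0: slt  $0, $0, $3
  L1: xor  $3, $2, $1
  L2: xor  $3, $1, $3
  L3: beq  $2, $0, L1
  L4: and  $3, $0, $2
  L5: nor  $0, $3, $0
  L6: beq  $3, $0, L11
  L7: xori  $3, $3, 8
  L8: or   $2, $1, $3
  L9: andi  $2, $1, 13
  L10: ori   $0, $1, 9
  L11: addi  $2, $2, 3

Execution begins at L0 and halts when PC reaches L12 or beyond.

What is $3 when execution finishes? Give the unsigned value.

8

  step pc=0: slt  $0, $0, $3  regs=(0,8,10,8)
  step pc=1: xor  $3, $2, $1  regs=(0,8,10,2)
  step pc=2: xor  $3, $1, $3  regs=(0,8,10,10)
  step pc=3: beq  $2, $0, L1  cond=F  regs=(0,8,10,10)
  step pc=4: and  $3, $0, $2  regs=(0,8,10,0)
  step pc=5: nor  $0, $3, $0  regs=(0,8,10,0)
  step pc=6: beq  $3, $0, L11  cond=T  regs=(0,8,10,0)
  step pc=7: xori  $3, $3, 8  regs=(0,8,10,8)
  step pc=11: addi  $2, $2, 3  regs=(0,8,13,8)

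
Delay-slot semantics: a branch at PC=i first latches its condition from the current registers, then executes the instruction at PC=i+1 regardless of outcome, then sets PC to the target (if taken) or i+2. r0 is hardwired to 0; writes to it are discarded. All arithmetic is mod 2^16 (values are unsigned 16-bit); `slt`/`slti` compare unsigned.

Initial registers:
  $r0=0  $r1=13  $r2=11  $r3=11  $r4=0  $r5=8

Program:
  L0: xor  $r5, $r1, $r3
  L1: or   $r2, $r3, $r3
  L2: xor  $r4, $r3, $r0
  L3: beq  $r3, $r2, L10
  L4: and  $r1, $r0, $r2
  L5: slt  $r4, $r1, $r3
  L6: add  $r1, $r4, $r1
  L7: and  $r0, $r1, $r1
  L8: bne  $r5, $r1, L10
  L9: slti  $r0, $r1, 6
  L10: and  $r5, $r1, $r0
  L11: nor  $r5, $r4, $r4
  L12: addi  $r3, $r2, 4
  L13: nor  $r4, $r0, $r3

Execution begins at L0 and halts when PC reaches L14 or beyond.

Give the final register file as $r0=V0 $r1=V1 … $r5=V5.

[0] xor  $r5, $r1, $r3  →  {$r0:0, $r1:13, $r2:11, $r3:11, $r4:0, $r5:6}
[1] or   $r2, $r3, $r3  →  {$r0:0, $r1:13, $r2:11, $r3:11, $r4:0, $r5:6}
[2] xor  $r4, $r3, $r0  →  {$r0:0, $r1:13, $r2:11, $r3:11, $r4:11, $r5:6}
[3] beq  $r3, $r2, L10  →  {$r0:0, $r1:13, $r2:11, $r3:11, $r4:11, $r5:6}  ⟨branch taken⟩
[4] and  $r1, $r0, $r2  →  {$r0:0, $r1:0, $r2:11, $r3:11, $r4:11, $r5:6}
[10] and  $r5, $r1, $r0  →  {$r0:0, $r1:0, $r2:11, $r3:11, $r4:11, $r5:0}
[11] nor  $r5, $r4, $r4  →  {$r0:0, $r1:0, $r2:11, $r3:11, $r4:11, $r5:65524}
[12] addi  $r3, $r2, 4  →  {$r0:0, $r1:0, $r2:11, $r3:15, $r4:11, $r5:65524}
[13] nor  $r4, $r0, $r3  →  {$r0:0, $r1:0, $r2:11, $r3:15, $r4:65520, $r5:65524}

$r0=0 $r1=0 $r2=11 $r3=15 $r4=65520 $r5=65524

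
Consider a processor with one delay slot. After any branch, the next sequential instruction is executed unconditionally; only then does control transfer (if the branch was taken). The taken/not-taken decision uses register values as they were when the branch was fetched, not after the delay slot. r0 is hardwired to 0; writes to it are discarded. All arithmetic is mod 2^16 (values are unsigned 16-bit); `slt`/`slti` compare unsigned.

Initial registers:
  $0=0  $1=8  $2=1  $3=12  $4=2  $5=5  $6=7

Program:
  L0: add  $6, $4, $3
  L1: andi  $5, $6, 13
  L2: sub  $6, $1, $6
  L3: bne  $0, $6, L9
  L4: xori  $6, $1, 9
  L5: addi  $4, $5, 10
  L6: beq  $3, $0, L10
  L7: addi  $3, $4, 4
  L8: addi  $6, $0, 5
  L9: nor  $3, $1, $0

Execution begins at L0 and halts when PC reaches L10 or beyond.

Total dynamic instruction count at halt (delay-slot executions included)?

6

#0 add  $6, $4, $3 ; 0/8/1/12/2/5/14
#1 andi  $5, $6, 13 ; 0/8/1/12/2/12/14
#2 sub  $6, $1, $6 ; 0/8/1/12/2/12/65530
#3 bne  $0, $6, L9 ; 0/8/1/12/2/12/65530 ; →target
#4 xori  $6, $1, 9 ; 0/8/1/12/2/12/1
#9 nor  $3, $1, $0 ; 0/8/1/65527/2/12/1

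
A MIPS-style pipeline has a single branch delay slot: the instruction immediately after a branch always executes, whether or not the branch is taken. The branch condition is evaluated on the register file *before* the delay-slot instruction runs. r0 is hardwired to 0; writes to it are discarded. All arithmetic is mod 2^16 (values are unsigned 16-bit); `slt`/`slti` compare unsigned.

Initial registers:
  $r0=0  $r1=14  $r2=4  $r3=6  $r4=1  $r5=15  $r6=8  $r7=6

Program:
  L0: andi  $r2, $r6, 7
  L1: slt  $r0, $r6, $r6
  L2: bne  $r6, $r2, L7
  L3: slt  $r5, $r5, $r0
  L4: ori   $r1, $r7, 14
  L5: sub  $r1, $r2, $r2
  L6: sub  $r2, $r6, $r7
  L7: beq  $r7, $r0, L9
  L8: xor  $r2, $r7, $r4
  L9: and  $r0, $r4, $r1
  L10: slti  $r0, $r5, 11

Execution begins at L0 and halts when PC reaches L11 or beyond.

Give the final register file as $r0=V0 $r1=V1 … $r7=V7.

$r0=0 $r1=14 $r2=7 $r3=6 $r4=1 $r5=0 $r6=8 $r7=6

  step pc=0: andi  $r2, $r6, 7  regs=(0,14,0,6,1,15,8,6)
  step pc=1: slt  $r0, $r6, $r6  regs=(0,14,0,6,1,15,8,6)
  step pc=2: bne  $r6, $r2, L7  cond=T  regs=(0,14,0,6,1,15,8,6)
  step pc=3: slt  $r5, $r5, $r0  regs=(0,14,0,6,1,0,8,6)
  step pc=7: beq  $r7, $r0, L9  cond=F  regs=(0,14,0,6,1,0,8,6)
  step pc=8: xor  $r2, $r7, $r4  regs=(0,14,7,6,1,0,8,6)
  step pc=9: and  $r0, $r4, $r1  regs=(0,14,7,6,1,0,8,6)
  step pc=10: slti  $r0, $r5, 11  regs=(0,14,7,6,1,0,8,6)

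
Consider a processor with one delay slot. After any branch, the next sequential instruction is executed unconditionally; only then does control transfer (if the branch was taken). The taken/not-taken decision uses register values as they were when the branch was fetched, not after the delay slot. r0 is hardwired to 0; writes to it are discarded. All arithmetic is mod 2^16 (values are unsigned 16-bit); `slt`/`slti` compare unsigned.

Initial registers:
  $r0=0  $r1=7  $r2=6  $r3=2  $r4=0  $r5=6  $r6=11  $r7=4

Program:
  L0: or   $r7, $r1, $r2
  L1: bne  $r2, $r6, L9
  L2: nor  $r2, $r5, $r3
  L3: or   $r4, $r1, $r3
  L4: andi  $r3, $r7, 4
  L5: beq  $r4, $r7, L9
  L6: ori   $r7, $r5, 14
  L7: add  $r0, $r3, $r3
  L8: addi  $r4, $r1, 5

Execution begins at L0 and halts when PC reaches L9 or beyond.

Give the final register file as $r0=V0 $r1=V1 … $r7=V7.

PC=0  or   $r7, $r1, $r2     | $r0=0 $r1=7 $r2=6 $r3=2 $r4=0 $r5=6 $r6=11 $r7=7
PC=1  bne  $r2, $r6, L9      | $r0=0 $r1=7 $r2=6 $r3=2 $r4=0 $r5=6 $r6=11 $r7=7  [TAKEN]
PC=2  nor  $r2, $r5, $r3     | $r0=0 $r1=7 $r2=65529 $r3=2 $r4=0 $r5=6 $r6=11 $r7=7

$r0=0 $r1=7 $r2=65529 $r3=2 $r4=0 $r5=6 $r6=11 $r7=7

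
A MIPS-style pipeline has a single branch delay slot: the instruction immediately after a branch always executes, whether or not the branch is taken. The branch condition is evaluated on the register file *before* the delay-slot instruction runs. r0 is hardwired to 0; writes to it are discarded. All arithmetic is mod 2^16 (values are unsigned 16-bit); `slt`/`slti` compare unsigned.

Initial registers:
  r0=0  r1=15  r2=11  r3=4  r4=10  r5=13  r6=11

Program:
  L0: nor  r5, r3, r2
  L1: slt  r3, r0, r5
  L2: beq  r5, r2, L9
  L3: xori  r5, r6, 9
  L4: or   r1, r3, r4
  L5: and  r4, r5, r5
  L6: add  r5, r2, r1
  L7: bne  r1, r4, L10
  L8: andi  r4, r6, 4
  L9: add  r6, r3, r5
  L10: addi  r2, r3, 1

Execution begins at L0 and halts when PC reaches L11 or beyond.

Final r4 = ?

0

  step pc=0: nor  r5, r3, r2  regs=(0,15,11,4,10,65520,11)
  step pc=1: slt  r3, r0, r5  regs=(0,15,11,1,10,65520,11)
  step pc=2: beq  r5, r2, L9  cond=F  regs=(0,15,11,1,10,65520,11)
  step pc=3: xori  r5, r6, 9  regs=(0,15,11,1,10,2,11)
  step pc=4: or   r1, r3, r4  regs=(0,11,11,1,10,2,11)
  step pc=5: and  r4, r5, r5  regs=(0,11,11,1,2,2,11)
  step pc=6: add  r5, r2, r1  regs=(0,11,11,1,2,22,11)
  step pc=7: bne  r1, r4, L10  cond=T  regs=(0,11,11,1,2,22,11)
  step pc=8: andi  r4, r6, 4  regs=(0,11,11,1,0,22,11)
  step pc=10: addi  r2, r3, 1  regs=(0,11,2,1,0,22,11)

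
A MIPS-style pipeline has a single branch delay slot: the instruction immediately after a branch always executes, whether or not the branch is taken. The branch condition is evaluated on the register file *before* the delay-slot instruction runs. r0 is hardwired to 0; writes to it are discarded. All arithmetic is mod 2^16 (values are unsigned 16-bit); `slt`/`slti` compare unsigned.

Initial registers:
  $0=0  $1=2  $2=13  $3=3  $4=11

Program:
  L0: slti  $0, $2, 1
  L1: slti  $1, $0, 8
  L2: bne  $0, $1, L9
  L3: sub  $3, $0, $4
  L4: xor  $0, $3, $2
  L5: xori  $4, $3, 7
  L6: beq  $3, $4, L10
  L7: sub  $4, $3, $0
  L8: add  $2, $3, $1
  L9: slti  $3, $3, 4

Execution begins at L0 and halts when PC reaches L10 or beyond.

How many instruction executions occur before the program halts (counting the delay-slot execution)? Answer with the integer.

#0 slti  $0, $2, 1 ; 0/2/13/3/11
#1 slti  $1, $0, 8 ; 0/1/13/3/11
#2 bne  $0, $1, L9 ; 0/1/13/3/11 ; →target
#3 sub  $3, $0, $4 ; 0/1/13/65525/11
#9 slti  $3, $3, 4 ; 0/1/13/0/11

5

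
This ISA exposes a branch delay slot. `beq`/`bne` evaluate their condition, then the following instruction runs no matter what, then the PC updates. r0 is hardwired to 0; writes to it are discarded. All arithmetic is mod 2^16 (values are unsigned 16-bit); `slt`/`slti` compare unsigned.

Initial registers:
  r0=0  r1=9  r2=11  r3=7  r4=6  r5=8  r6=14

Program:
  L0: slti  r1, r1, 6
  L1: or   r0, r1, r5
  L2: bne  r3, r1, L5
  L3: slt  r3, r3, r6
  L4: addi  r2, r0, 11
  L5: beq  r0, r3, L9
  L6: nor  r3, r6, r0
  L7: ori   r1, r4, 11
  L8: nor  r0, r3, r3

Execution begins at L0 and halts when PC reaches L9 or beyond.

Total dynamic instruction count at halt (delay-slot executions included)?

  step pc=0: slti  r1, r1, 6  regs=(0,0,11,7,6,8,14)
  step pc=1: or   r0, r1, r5  regs=(0,0,11,7,6,8,14)
  step pc=2: bne  r3, r1, L5  cond=T  regs=(0,0,11,7,6,8,14)
  step pc=3: slt  r3, r3, r6  regs=(0,0,11,1,6,8,14)
  step pc=5: beq  r0, r3, L9  cond=F  regs=(0,0,11,1,6,8,14)
  step pc=6: nor  r3, r6, r0  regs=(0,0,11,65521,6,8,14)
  step pc=7: ori   r1, r4, 11  regs=(0,15,11,65521,6,8,14)
  step pc=8: nor  r0, r3, r3  regs=(0,15,11,65521,6,8,14)

8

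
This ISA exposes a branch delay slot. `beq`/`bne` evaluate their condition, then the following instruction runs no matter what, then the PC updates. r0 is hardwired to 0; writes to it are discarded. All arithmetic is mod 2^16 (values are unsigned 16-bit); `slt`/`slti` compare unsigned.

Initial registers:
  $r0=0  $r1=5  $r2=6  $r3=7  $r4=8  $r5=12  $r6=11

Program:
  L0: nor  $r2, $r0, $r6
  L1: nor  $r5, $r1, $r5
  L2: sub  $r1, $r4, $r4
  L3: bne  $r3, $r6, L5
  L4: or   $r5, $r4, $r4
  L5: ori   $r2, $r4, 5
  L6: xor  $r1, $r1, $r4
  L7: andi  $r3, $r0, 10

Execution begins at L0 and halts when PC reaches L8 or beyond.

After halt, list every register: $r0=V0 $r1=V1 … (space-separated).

#0 nor  $r2, $r0, $r6 ; 0/5/65524/7/8/12/11
#1 nor  $r5, $r1, $r5 ; 0/5/65524/7/8/65522/11
#2 sub  $r1, $r4, $r4 ; 0/0/65524/7/8/65522/11
#3 bne  $r3, $r6, L5 ; 0/0/65524/7/8/65522/11 ; →target
#4 or   $r5, $r4, $r4 ; 0/0/65524/7/8/8/11
#5 ori   $r2, $r4, 5 ; 0/0/13/7/8/8/11
#6 xor  $r1, $r1, $r4 ; 0/8/13/7/8/8/11
#7 andi  $r3, $r0, 10 ; 0/8/13/0/8/8/11

$r0=0 $r1=8 $r2=13 $r3=0 $r4=8 $r5=8 $r6=11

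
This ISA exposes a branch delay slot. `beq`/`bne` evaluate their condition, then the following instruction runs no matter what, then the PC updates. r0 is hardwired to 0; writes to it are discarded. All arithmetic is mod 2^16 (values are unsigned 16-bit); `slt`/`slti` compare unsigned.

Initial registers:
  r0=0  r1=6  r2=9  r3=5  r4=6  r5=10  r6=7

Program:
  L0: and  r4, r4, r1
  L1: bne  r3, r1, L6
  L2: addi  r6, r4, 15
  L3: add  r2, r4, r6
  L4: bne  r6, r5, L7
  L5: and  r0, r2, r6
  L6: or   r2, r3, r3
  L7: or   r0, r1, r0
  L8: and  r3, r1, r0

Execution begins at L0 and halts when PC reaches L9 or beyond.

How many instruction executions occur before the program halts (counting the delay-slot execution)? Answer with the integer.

6

PC=0  and  r4, r4, r1        | r0=0 r1=6 r2=9 r3=5 r4=6 r5=10 r6=7
PC=1  bne  r3, r1, L6        | r0=0 r1=6 r2=9 r3=5 r4=6 r5=10 r6=7  [TAKEN]
PC=2  addi  r6, r4, 15       | r0=0 r1=6 r2=9 r3=5 r4=6 r5=10 r6=21
PC=6  or   r2, r3, r3        | r0=0 r1=6 r2=5 r3=5 r4=6 r5=10 r6=21
PC=7  or   r0, r1, r0        | r0=0 r1=6 r2=5 r3=5 r4=6 r5=10 r6=21
PC=8  and  r3, r1, r0        | r0=0 r1=6 r2=5 r3=0 r4=6 r5=10 r6=21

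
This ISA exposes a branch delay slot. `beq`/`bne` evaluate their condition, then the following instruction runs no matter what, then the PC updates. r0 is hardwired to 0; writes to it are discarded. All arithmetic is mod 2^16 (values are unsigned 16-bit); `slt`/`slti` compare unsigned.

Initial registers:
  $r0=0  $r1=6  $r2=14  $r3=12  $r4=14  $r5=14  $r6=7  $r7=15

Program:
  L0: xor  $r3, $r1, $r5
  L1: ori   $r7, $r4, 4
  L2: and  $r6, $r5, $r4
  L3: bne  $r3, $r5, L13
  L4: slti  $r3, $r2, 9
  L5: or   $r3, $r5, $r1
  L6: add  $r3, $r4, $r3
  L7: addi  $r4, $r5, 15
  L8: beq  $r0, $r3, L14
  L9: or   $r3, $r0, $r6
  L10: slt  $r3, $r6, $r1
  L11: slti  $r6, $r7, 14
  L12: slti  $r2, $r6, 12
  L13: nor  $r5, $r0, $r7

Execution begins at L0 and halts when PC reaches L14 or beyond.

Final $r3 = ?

  step pc=0: xor  $r3, $r1, $r5  regs=(0,6,14,8,14,14,7,15)
  step pc=1: ori   $r7, $r4, 4  regs=(0,6,14,8,14,14,7,14)
  step pc=2: and  $r6, $r5, $r4  regs=(0,6,14,8,14,14,14,14)
  step pc=3: bne  $r3, $r5, L13  cond=T  regs=(0,6,14,8,14,14,14,14)
  step pc=4: slti  $r3, $r2, 9  regs=(0,6,14,0,14,14,14,14)
  step pc=13: nor  $r5, $r0, $r7  regs=(0,6,14,0,14,65521,14,14)

0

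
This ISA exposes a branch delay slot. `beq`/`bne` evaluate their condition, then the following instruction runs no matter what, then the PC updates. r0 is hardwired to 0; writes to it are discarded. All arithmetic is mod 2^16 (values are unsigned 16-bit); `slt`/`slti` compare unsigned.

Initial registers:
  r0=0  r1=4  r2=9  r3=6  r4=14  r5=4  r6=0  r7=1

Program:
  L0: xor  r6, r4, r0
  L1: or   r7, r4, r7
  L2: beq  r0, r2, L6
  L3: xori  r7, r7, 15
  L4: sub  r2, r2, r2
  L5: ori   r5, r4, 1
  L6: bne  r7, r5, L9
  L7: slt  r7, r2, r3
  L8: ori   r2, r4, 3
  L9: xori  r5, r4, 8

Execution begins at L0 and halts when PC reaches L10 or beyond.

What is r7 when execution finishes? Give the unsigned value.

[0] xor  r6, r4, r0  →  {r0:0, r1:4, r2:9, r3:6, r4:14, r5:4, r6:14, r7:1}
[1] or   r7, r4, r7  →  {r0:0, r1:4, r2:9, r3:6, r4:14, r5:4, r6:14, r7:15}
[2] beq  r0, r2, L6  →  {r0:0, r1:4, r2:9, r3:6, r4:14, r5:4, r6:14, r7:15}  ⟨branch fallthrough⟩
[3] xori  r7, r7, 15  →  {r0:0, r1:4, r2:9, r3:6, r4:14, r5:4, r6:14, r7:0}
[4] sub  r2, r2, r2  →  {r0:0, r1:4, r2:0, r3:6, r4:14, r5:4, r6:14, r7:0}
[5] ori   r5, r4, 1  →  {r0:0, r1:4, r2:0, r3:6, r4:14, r5:15, r6:14, r7:0}
[6] bne  r7, r5, L9  →  {r0:0, r1:4, r2:0, r3:6, r4:14, r5:15, r6:14, r7:0}  ⟨branch taken⟩
[7] slt  r7, r2, r3  →  {r0:0, r1:4, r2:0, r3:6, r4:14, r5:15, r6:14, r7:1}
[9] xori  r5, r4, 8  →  {r0:0, r1:4, r2:0, r3:6, r4:14, r5:6, r6:14, r7:1}

1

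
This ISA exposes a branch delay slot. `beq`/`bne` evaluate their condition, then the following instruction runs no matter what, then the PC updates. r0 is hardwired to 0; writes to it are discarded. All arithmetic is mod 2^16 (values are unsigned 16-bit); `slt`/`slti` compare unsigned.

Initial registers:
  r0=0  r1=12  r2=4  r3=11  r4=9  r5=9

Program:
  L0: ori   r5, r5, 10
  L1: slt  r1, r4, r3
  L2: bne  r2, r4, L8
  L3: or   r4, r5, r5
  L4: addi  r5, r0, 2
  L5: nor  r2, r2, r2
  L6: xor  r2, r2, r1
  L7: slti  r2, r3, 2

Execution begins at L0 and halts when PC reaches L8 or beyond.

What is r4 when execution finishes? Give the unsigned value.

#0 ori   r5, r5, 10 ; 0/12/4/11/9/11
#1 slt  r1, r4, r3 ; 0/1/4/11/9/11
#2 bne  r2, r4, L8 ; 0/1/4/11/9/11 ; →target
#3 or   r4, r5, r5 ; 0/1/4/11/11/11

11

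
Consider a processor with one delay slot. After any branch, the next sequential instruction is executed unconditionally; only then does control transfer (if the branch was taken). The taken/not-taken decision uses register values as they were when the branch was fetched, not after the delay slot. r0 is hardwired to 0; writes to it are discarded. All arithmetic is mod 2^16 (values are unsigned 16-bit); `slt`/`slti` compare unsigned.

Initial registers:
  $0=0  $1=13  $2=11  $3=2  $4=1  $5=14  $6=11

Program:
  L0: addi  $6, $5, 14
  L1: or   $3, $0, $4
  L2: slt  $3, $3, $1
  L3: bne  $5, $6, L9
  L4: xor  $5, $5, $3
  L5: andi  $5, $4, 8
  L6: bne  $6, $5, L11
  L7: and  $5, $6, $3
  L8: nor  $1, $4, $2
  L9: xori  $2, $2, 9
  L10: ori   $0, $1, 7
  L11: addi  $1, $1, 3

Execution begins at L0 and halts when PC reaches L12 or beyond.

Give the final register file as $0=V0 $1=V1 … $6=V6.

#0 addi  $6, $5, 14 ; 0/13/11/2/1/14/28
#1 or   $3, $0, $4 ; 0/13/11/1/1/14/28
#2 slt  $3, $3, $1 ; 0/13/11/1/1/14/28
#3 bne  $5, $6, L9 ; 0/13/11/1/1/14/28 ; →target
#4 xor  $5, $5, $3 ; 0/13/11/1/1/15/28
#9 xori  $2, $2, 9 ; 0/13/2/1/1/15/28
#10 ori   $0, $1, 7 ; 0/13/2/1/1/15/28
#11 addi  $1, $1, 3 ; 0/16/2/1/1/15/28

$0=0 $1=16 $2=2 $3=1 $4=1 $5=15 $6=28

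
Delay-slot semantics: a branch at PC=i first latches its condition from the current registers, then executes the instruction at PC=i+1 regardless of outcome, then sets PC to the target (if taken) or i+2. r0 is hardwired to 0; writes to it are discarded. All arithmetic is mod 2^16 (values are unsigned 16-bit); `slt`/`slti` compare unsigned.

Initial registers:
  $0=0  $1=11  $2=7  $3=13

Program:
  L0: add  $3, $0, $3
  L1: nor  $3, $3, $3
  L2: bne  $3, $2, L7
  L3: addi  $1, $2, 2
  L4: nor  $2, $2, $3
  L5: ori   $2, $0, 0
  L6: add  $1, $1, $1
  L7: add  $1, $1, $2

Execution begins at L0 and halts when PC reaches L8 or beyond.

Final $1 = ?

16

PC=0  add  $3, $0, $3        | $0=0 $1=11 $2=7 $3=13
PC=1  nor  $3, $3, $3        | $0=0 $1=11 $2=7 $3=65522
PC=2  bne  $3, $2, L7        | $0=0 $1=11 $2=7 $3=65522  [TAKEN]
PC=3  addi  $1, $2, 2        | $0=0 $1=9 $2=7 $3=65522
PC=7  add  $1, $1, $2        | $0=0 $1=16 $2=7 $3=65522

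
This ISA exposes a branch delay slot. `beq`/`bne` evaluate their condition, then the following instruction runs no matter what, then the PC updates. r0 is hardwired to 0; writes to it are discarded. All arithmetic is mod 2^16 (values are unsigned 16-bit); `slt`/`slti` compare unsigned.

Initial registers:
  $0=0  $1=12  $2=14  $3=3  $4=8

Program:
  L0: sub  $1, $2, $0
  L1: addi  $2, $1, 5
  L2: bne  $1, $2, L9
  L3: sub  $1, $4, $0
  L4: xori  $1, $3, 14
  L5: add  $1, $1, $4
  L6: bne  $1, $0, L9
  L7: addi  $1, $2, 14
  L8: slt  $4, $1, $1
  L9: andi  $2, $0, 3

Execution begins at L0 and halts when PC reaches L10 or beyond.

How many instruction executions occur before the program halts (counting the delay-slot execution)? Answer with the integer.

5

  step pc=0: sub  $1, $2, $0  regs=(0,14,14,3,8)
  step pc=1: addi  $2, $1, 5  regs=(0,14,19,3,8)
  step pc=2: bne  $1, $2, L9  cond=T  regs=(0,14,19,3,8)
  step pc=3: sub  $1, $4, $0  regs=(0,8,19,3,8)
  step pc=9: andi  $2, $0, 3  regs=(0,8,0,3,8)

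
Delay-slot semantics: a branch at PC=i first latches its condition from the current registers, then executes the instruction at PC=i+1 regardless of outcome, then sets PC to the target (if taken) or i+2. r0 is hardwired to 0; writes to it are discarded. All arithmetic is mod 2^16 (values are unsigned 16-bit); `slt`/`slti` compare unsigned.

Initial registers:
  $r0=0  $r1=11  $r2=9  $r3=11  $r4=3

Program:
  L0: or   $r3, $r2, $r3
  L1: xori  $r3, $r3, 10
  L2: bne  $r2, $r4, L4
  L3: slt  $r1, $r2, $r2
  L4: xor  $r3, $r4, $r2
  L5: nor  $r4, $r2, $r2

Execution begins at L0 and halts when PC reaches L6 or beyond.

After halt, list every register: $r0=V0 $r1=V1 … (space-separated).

$r0=0 $r1=0 $r2=9 $r3=10 $r4=65526

  step pc=0: or   $r3, $r2, $r3  regs=(0,11,9,11,3)
  step pc=1: xori  $r3, $r3, 10  regs=(0,11,9,1,3)
  step pc=2: bne  $r2, $r4, L4  cond=T  regs=(0,11,9,1,3)
  step pc=3: slt  $r1, $r2, $r2  regs=(0,0,9,1,3)
  step pc=4: xor  $r3, $r4, $r2  regs=(0,0,9,10,3)
  step pc=5: nor  $r4, $r2, $r2  regs=(0,0,9,10,65526)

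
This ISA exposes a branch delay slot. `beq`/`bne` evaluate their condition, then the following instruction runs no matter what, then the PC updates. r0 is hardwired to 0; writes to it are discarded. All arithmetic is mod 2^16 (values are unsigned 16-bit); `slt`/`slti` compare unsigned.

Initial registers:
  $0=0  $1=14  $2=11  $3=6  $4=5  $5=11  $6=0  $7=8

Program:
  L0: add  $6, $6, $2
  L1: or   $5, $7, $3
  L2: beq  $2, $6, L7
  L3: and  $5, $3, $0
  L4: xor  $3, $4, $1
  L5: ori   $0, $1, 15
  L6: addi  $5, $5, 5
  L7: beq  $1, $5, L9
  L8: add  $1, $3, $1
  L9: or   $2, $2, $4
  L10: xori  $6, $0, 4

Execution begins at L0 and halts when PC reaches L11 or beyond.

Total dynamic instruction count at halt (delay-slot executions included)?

8

PC=0  add  $6, $6, $2        | $0=0 $1=14 $2=11 $3=6 $4=5 $5=11 $6=11 $7=8
PC=1  or   $5, $7, $3        | $0=0 $1=14 $2=11 $3=6 $4=5 $5=14 $6=11 $7=8
PC=2  beq  $2, $6, L7        | $0=0 $1=14 $2=11 $3=6 $4=5 $5=14 $6=11 $7=8  [TAKEN]
PC=3  and  $5, $3, $0        | $0=0 $1=14 $2=11 $3=6 $4=5 $5=0 $6=11 $7=8
PC=7  beq  $1, $5, L9        | $0=0 $1=14 $2=11 $3=6 $4=5 $5=0 $6=11 $7=8  [not taken]
PC=8  add  $1, $3, $1        | $0=0 $1=20 $2=11 $3=6 $4=5 $5=0 $6=11 $7=8
PC=9  or   $2, $2, $4        | $0=0 $1=20 $2=15 $3=6 $4=5 $5=0 $6=11 $7=8
PC=10 xori  $6, $0, 4        | $0=0 $1=20 $2=15 $3=6 $4=5 $5=0 $6=4 $7=8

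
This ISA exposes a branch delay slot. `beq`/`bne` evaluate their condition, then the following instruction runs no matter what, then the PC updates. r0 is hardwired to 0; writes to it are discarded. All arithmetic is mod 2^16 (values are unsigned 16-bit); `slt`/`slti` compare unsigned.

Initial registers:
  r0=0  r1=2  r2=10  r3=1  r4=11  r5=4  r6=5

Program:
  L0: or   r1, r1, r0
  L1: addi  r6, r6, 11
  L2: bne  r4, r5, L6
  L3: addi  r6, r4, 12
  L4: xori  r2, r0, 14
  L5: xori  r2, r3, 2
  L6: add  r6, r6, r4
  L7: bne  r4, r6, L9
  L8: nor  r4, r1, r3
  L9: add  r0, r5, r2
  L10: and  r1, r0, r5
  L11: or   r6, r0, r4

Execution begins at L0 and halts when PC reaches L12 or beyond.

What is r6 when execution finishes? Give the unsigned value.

65532

[0] or   r1, r1, r0  →  {r0:0, r1:2, r2:10, r3:1, r4:11, r5:4, r6:5}
[1] addi  r6, r6, 11  →  {r0:0, r1:2, r2:10, r3:1, r4:11, r5:4, r6:16}
[2] bne  r4, r5, L6  →  {r0:0, r1:2, r2:10, r3:1, r4:11, r5:4, r6:16}  ⟨branch taken⟩
[3] addi  r6, r4, 12  →  {r0:0, r1:2, r2:10, r3:1, r4:11, r5:4, r6:23}
[6] add  r6, r6, r4  →  {r0:0, r1:2, r2:10, r3:1, r4:11, r5:4, r6:34}
[7] bne  r4, r6, L9  →  {r0:0, r1:2, r2:10, r3:1, r4:11, r5:4, r6:34}  ⟨branch taken⟩
[8] nor  r4, r1, r3  →  {r0:0, r1:2, r2:10, r3:1, r4:65532, r5:4, r6:34}
[9] add  r0, r5, r2  →  {r0:0, r1:2, r2:10, r3:1, r4:65532, r5:4, r6:34}
[10] and  r1, r0, r5  →  {r0:0, r1:0, r2:10, r3:1, r4:65532, r5:4, r6:34}
[11] or   r6, r0, r4  →  {r0:0, r1:0, r2:10, r3:1, r4:65532, r5:4, r6:65532}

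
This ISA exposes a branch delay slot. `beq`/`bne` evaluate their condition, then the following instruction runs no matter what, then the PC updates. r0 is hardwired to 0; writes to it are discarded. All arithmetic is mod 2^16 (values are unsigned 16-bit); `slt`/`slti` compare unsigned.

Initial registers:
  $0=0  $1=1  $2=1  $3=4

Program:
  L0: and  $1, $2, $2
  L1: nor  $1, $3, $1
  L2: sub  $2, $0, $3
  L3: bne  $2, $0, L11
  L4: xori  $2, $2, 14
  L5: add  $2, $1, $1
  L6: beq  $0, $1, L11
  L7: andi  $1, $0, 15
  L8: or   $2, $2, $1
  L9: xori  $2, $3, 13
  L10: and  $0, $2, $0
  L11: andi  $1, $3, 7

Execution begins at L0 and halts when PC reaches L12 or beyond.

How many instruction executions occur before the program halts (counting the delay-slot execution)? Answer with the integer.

[0] and  $1, $2, $2  →  {$0:0, $1:1, $2:1, $3:4}
[1] nor  $1, $3, $1  →  {$0:0, $1:65530, $2:1, $3:4}
[2] sub  $2, $0, $3  →  {$0:0, $1:65530, $2:65532, $3:4}
[3] bne  $2, $0, L11  →  {$0:0, $1:65530, $2:65532, $3:4}  ⟨branch taken⟩
[4] xori  $2, $2, 14  →  {$0:0, $1:65530, $2:65522, $3:4}
[11] andi  $1, $3, 7  →  {$0:0, $1:4, $2:65522, $3:4}

6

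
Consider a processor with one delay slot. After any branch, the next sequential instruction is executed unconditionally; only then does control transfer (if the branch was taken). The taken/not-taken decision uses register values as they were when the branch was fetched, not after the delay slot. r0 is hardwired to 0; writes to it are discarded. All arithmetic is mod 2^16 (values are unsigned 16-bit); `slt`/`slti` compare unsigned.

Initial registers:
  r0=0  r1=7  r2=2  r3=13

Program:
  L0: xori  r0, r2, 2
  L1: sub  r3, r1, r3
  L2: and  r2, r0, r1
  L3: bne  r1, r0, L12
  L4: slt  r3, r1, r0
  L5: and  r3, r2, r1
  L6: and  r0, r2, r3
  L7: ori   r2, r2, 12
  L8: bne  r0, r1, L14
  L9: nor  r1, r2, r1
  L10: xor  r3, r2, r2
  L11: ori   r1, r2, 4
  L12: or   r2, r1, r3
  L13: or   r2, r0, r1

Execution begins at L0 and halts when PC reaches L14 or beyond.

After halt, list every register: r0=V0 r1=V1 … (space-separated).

[0] xori  r0, r2, 2  →  {r0:0, r1:7, r2:2, r3:13}
[1] sub  r3, r1, r3  →  {r0:0, r1:7, r2:2, r3:65530}
[2] and  r2, r0, r1  →  {r0:0, r1:7, r2:0, r3:65530}
[3] bne  r1, r0, L12  →  {r0:0, r1:7, r2:0, r3:65530}  ⟨branch taken⟩
[4] slt  r3, r1, r0  →  {r0:0, r1:7, r2:0, r3:0}
[12] or   r2, r1, r3  →  {r0:0, r1:7, r2:7, r3:0}
[13] or   r2, r0, r1  →  {r0:0, r1:7, r2:7, r3:0}

r0=0 r1=7 r2=7 r3=0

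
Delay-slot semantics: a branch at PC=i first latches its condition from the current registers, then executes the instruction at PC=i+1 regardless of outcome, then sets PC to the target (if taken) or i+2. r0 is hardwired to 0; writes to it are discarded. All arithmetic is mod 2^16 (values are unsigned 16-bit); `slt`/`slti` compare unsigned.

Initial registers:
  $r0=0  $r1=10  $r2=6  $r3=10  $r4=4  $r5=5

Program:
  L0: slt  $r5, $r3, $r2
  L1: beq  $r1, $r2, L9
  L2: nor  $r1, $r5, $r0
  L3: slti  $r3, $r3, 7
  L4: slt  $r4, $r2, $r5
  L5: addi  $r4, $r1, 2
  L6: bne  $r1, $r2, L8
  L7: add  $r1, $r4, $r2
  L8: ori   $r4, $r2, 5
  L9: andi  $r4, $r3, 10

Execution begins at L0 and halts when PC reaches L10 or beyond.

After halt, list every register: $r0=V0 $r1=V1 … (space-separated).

$r0=0 $r1=7 $r2=6 $r3=0 $r4=0 $r5=0

#0 slt  $r5, $r3, $r2 ; 0/10/6/10/4/0
#1 beq  $r1, $r2, L9 ; 0/10/6/10/4/0 ; →fallthru
#2 nor  $r1, $r5, $r0 ; 0/65535/6/10/4/0
#3 slti  $r3, $r3, 7 ; 0/65535/6/0/4/0
#4 slt  $r4, $r2, $r5 ; 0/65535/6/0/0/0
#5 addi  $r4, $r1, 2 ; 0/65535/6/0/1/0
#6 bne  $r1, $r2, L8 ; 0/65535/6/0/1/0 ; →target
#7 add  $r1, $r4, $r2 ; 0/7/6/0/1/0
#8 ori   $r4, $r2, 5 ; 0/7/6/0/7/0
#9 andi  $r4, $r3, 10 ; 0/7/6/0/0/0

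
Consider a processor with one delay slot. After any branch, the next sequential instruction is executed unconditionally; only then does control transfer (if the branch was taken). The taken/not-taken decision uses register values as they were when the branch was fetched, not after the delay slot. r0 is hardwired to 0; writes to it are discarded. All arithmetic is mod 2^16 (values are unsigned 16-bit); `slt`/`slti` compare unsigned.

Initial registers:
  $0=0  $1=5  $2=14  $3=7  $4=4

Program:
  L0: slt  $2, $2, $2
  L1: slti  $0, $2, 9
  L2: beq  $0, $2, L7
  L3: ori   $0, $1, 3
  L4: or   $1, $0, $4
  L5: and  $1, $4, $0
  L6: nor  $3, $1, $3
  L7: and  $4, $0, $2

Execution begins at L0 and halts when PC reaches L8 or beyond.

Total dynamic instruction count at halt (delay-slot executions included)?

PC=0  slt  $2, $2, $2        | $0=0 $1=5 $2=0 $3=7 $4=4
PC=1  slti  $0, $2, 9        | $0=0 $1=5 $2=0 $3=7 $4=4
PC=2  beq  $0, $2, L7        | $0=0 $1=5 $2=0 $3=7 $4=4  [TAKEN]
PC=3  ori   $0, $1, 3        | $0=0 $1=5 $2=0 $3=7 $4=4
PC=7  and  $4, $0, $2        | $0=0 $1=5 $2=0 $3=7 $4=0

5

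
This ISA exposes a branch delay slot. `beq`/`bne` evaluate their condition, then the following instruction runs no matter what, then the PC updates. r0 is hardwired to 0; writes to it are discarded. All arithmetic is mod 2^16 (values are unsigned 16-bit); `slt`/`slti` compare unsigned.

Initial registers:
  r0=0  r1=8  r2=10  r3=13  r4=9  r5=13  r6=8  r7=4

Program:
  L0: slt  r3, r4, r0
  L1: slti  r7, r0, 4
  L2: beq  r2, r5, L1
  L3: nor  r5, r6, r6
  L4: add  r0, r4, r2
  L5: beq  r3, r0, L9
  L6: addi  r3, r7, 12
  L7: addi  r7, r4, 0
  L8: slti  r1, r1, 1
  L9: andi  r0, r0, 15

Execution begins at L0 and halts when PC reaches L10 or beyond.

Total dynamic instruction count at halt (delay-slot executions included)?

8

PC=0  slt  r3, r4, r0        | r0=0 r1=8 r2=10 r3=0 r4=9 r5=13 r6=8 r7=4
PC=1  slti  r7, r0, 4        | r0=0 r1=8 r2=10 r3=0 r4=9 r5=13 r6=8 r7=1
PC=2  beq  r2, r5, L1        | r0=0 r1=8 r2=10 r3=0 r4=9 r5=13 r6=8 r7=1  [not taken]
PC=3  nor  r5, r6, r6        | r0=0 r1=8 r2=10 r3=0 r4=9 r5=65527 r6=8 r7=1
PC=4  add  r0, r4, r2        | r0=0 r1=8 r2=10 r3=0 r4=9 r5=65527 r6=8 r7=1
PC=5  beq  r3, r0, L9        | r0=0 r1=8 r2=10 r3=0 r4=9 r5=65527 r6=8 r7=1  [TAKEN]
PC=6  addi  r3, r7, 12       | r0=0 r1=8 r2=10 r3=13 r4=9 r5=65527 r6=8 r7=1
PC=9  andi  r0, r0, 15       | r0=0 r1=8 r2=10 r3=13 r4=9 r5=65527 r6=8 r7=1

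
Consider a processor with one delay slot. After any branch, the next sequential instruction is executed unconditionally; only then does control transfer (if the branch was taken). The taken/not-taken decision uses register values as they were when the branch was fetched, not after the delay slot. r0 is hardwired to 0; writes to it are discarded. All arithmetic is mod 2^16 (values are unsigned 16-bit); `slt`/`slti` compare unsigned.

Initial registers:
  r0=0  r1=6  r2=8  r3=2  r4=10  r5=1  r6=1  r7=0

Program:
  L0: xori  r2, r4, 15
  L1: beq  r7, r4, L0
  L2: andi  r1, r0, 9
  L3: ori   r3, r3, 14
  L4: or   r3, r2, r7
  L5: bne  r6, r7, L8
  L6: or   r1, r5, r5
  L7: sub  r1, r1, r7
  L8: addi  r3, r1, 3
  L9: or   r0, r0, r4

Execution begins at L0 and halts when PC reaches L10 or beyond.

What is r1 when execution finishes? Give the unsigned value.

#0 xori  r2, r4, 15 ; 0/6/5/2/10/1/1/0
#1 beq  r7, r4, L0 ; 0/6/5/2/10/1/1/0 ; →fallthru
#2 andi  r1, r0, 9 ; 0/0/5/2/10/1/1/0
#3 ori   r3, r3, 14 ; 0/0/5/14/10/1/1/0
#4 or   r3, r2, r7 ; 0/0/5/5/10/1/1/0
#5 bne  r6, r7, L8 ; 0/0/5/5/10/1/1/0 ; →target
#6 or   r1, r5, r5 ; 0/1/5/5/10/1/1/0
#8 addi  r3, r1, 3 ; 0/1/5/4/10/1/1/0
#9 or   r0, r0, r4 ; 0/1/5/4/10/1/1/0

1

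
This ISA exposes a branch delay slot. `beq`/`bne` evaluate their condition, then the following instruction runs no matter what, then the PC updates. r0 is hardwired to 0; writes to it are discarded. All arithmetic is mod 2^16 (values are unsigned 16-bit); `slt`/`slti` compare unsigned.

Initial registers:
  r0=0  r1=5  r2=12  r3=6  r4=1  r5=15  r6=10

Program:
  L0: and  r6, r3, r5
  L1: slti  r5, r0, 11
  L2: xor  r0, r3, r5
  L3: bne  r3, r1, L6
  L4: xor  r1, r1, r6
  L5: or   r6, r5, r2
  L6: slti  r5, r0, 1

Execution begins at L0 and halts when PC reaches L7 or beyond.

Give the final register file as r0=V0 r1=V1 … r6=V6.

  step pc=0: and  r6, r3, r5  regs=(0,5,12,6,1,15,6)
  step pc=1: slti  r5, r0, 11  regs=(0,5,12,6,1,1,6)
  step pc=2: xor  r0, r3, r5  regs=(0,5,12,6,1,1,6)
  step pc=3: bne  r3, r1, L6  cond=T  regs=(0,5,12,6,1,1,6)
  step pc=4: xor  r1, r1, r6  regs=(0,3,12,6,1,1,6)
  step pc=6: slti  r5, r0, 1  regs=(0,3,12,6,1,1,6)

r0=0 r1=3 r2=12 r3=6 r4=1 r5=1 r6=6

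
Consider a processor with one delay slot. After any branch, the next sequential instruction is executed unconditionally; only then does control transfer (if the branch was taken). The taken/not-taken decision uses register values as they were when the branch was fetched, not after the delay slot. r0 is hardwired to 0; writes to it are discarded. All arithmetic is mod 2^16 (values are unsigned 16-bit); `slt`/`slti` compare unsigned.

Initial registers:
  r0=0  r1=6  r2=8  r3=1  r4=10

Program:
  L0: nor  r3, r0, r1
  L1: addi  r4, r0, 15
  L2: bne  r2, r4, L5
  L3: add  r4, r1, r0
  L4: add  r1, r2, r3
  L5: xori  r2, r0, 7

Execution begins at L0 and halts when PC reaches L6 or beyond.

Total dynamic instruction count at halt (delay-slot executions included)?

5

[0] nor  r3, r0, r1  →  {r0:0, r1:6, r2:8, r3:65529, r4:10}
[1] addi  r4, r0, 15  →  {r0:0, r1:6, r2:8, r3:65529, r4:15}
[2] bne  r2, r4, L5  →  {r0:0, r1:6, r2:8, r3:65529, r4:15}  ⟨branch taken⟩
[3] add  r4, r1, r0  →  {r0:0, r1:6, r2:8, r3:65529, r4:6}
[5] xori  r2, r0, 7  →  {r0:0, r1:6, r2:7, r3:65529, r4:6}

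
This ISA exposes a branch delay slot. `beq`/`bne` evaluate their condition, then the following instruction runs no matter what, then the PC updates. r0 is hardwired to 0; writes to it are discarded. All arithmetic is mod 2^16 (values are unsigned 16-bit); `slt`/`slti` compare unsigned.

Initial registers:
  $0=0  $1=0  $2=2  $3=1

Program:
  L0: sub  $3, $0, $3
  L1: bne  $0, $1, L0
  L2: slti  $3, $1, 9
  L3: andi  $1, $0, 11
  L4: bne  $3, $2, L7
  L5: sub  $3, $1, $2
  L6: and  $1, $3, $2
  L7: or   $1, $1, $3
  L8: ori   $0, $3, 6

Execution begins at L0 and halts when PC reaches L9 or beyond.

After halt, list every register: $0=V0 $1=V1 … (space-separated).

$0=0 $1=65534 $2=2 $3=65534

PC=0  sub  $3, $0, $3        | $0=0 $1=0 $2=2 $3=65535
PC=1  bne  $0, $1, L0        | $0=0 $1=0 $2=2 $3=65535  [not taken]
PC=2  slti  $3, $1, 9        | $0=0 $1=0 $2=2 $3=1
PC=3  andi  $1, $0, 11       | $0=0 $1=0 $2=2 $3=1
PC=4  bne  $3, $2, L7        | $0=0 $1=0 $2=2 $3=1  [TAKEN]
PC=5  sub  $3, $1, $2        | $0=0 $1=0 $2=2 $3=65534
PC=7  or   $1, $1, $3        | $0=0 $1=65534 $2=2 $3=65534
PC=8  ori   $0, $3, 6        | $0=0 $1=65534 $2=2 $3=65534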